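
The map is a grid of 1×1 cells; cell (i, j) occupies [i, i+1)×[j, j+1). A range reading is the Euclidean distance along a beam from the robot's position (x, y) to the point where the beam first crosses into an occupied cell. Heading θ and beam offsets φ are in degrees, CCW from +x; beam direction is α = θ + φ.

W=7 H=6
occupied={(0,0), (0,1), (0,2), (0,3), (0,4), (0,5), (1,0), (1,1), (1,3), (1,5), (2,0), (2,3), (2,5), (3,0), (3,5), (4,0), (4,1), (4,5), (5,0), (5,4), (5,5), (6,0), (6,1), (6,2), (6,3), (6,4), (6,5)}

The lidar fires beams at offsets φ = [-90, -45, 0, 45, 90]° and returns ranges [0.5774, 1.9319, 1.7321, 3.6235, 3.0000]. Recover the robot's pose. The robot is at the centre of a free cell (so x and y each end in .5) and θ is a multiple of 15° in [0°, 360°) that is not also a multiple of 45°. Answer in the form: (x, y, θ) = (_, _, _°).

(x, y, θ) = (4.5, 4.5, 210°)

Candidates: 15 free-cell centres × 16 headings = 240 poses. Raycast each; keep the one whose scan matches to 4 dp.
  (5.5, 1.5, 240°): beam 2 = 0.5176 ≠ 1.9319 ✗
  (1.5, 2.5, 210°): beam 2 = 0.5176 ≠ 1.9319 ✗
  (3.5, 4.5, 15°): beam 1 = 2.5882 ≠ 0.5774 ✗
  (3.5, 1.5, 15°): beam 1 = 0.5176 ≠ 0.5774 ✗
  …
  (4.5, 4.5, 210°): r_1=0.5774, r_2=1.9319, r_3=1.7321, r_4=3.6235, r_5=3.0000 — all match ✓
No second candidate reproduces the full scan.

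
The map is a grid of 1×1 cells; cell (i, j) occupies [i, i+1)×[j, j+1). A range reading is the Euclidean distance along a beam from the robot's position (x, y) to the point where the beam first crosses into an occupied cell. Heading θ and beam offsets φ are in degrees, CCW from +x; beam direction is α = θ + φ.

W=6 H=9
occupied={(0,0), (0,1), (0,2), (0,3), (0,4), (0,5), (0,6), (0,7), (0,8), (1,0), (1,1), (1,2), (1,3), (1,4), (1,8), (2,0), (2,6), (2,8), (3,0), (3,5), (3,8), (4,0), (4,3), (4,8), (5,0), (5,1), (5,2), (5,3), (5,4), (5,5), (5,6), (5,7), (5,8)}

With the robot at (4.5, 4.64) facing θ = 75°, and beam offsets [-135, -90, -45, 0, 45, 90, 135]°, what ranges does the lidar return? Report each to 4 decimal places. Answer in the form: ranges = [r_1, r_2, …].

beam 1: φ=-135°, α=300°
  dir = (cos 300°, sin 300°) = (0.5000, -0.8660); from cell (4,4)
  next x-line at t=1.0000, next y-line at t=0.7390; Δt_x=2.0000, Δt_y=1.1547
    y: enter (4,3) at t=0.7390 ← occupied
  → r_1 = 0.7390
beam 2: φ=-90°, α=345°
  dir = (cos 345°, sin 345°) = (0.9659, -0.2588); from cell (4,4)
  next x-line at t=0.5176, next y-line at t=2.4728; Δt_x=1.0353, Δt_y=3.8637
    x: enter (5,4) at t=0.5176 ← occupied
  → r_2 = 0.5176
beam 3: φ=-45°, α=30°
  dir = (cos 30°, sin 30°) = (0.8660, 0.5000); from cell (4,4)
  next x-line at t=0.5774, next y-line at t=0.7200; Δt_x=1.1547, Δt_y=2.0000
    x: enter (5,4) at t=0.5774 ← occupied
  → r_3 = 0.5774
beam 4: φ=0°, α=75°
  dir = (cos 75°, sin 75°) = (0.2588, 0.9659); from cell (4,4)
  next x-line at t=1.9319, next y-line at t=0.3727; Δt_x=3.8637, Δt_y=1.0353
    y: enter (4,5) at t=0.3727
    y: enter (4,6) at t=1.4080
    x: enter (5,6) at t=1.9319 ← occupied
  → r_4 = 1.9319
beam 5: φ=45°, α=120°
  dir = (cos 120°, sin 120°) = (-0.5000, 0.8660); from cell (4,4)
  next x-line at t=1.0000, next y-line at t=0.4157; Δt_x=2.0000, Δt_y=1.1547
    y: enter (4,5) at t=0.4157
    x: enter (3,5) at t=1.0000 ← occupied
  → r_5 = 1.0000
beam 6: φ=90°, α=165°
  dir = (cos 165°, sin 165°) = (-0.9659, 0.2588); from cell (4,4)
  next x-line at t=0.5176, next y-line at t=1.3909; Δt_x=1.0353, Δt_y=3.8637
    x: enter (3,4) at t=0.5176
    y: enter (3,5) at t=1.3909 ← occupied
  → r_6 = 1.3909
beam 7: φ=135°, α=210°
  dir = (cos 210°, sin 210°) = (-0.8660, -0.5000); from cell (4,4)
  next x-line at t=0.5774, next y-line at t=1.2800; Δt_x=1.1547, Δt_y=2.0000
    x: enter (3,4) at t=0.5774
    y: enter (3,3) at t=1.2800
    x: enter (2,3) at t=1.7321
    x: enter (1,3) at t=2.8868 ← occupied
  → r_7 = 2.8868

ranges = [0.7390, 0.5176, 0.5774, 1.9319, 1.0000, 1.3909, 2.8868]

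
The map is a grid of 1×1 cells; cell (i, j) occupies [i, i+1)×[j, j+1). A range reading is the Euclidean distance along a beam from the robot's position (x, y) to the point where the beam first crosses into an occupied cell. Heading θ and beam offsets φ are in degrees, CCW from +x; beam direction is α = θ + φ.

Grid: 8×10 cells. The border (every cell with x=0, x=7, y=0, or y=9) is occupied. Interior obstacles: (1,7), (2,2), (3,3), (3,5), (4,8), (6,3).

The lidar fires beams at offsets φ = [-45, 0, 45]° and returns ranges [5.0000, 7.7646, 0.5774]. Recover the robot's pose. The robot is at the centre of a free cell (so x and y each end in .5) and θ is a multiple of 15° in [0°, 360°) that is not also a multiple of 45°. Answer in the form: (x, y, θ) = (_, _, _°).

(x, y, θ) = (3.5, 8.5, 285°)

The pose lattice has 42·16 = 672 candidates. Test each by forward raycasting.
  (4.5, 7.5, 210°): beam 1 = 3.6235 ≠ 5.0000 ✗
  (2.5, 1.5, 240°): beam 1 = 1.5529 ≠ 5.0000 ✗
  (1.5, 5.5, 165°): beam 1 = 1.0000 ≠ 5.0000 ✗
  (3.5, 2.5, 195°): beam 1 = 0.5774 ≠ 5.0000 ✗
  …
  (3.5, 8.5, 285°): r_1=5.0000, r_2=7.7646, r_3=0.5774 — all match ✓
Unique over the lattice → pose = (3.5, 8.5, 285°).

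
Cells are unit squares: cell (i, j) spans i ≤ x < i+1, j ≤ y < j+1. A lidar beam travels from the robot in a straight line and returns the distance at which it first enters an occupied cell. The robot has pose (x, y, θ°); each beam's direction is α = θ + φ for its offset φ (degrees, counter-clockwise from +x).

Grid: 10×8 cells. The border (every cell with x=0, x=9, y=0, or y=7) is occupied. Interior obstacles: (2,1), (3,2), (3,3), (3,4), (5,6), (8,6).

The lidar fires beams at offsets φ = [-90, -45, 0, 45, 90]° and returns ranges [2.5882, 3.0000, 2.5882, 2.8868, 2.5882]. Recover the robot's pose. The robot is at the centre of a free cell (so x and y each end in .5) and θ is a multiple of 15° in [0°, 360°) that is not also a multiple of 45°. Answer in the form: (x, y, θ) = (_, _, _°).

The pose lattice has 42·16 = 672 candidates. Test each by forward raycasting.
  (5.5, 1.5, 330°): beam 1 = 0.5774 ≠ 2.5882 ✗
  (5.5, 4.5, 330°): beam 1 = 4.0415 ≠ 2.5882 ✗
  (8.5, 4.5, 150°): beam 1 = 1.0000 ≠ 2.5882 ✗
  …
  (6.5, 3.5, 105°): r_1=2.5882, r_2=3.0000, r_3=2.5882, r_4=2.8868, r_5=2.5882 — all match ✓
No second candidate reproduces the full scan.

(x, y, θ) = (6.5, 3.5, 105°)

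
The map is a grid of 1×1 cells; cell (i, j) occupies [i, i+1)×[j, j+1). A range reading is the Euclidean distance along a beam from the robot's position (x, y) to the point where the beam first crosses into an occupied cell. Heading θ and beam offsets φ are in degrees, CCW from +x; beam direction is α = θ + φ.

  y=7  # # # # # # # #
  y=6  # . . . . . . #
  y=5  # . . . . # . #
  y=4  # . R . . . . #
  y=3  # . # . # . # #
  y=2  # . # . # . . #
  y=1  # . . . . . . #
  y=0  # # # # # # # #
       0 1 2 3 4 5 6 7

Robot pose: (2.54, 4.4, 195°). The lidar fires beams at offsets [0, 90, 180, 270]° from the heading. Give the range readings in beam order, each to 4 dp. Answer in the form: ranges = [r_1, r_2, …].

beam 1: φ=0°, α=195°
  dir = (cos 195°, sin 195°) = (-0.9659, -0.2588); from cell (2,4)
  next x-line at t=0.5590, next y-line at t=1.5455; Δt_x=1.0353, Δt_y=3.8637
    x: enter (1,4) at t=0.5590
    y: enter (1,3) at t=1.5455
    x: enter (0,3) at t=1.5943 ← occupied
  → r_1 = 1.5943
beam 2: φ=90°, α=285°
  dir = (cos 285°, sin 285°) = (0.2588, -0.9659); from cell (2,4)
  next x-line at t=1.7773, next y-line at t=0.4141; Δt_x=3.8637, Δt_y=1.0353
    y: enter (2,3) at t=0.4141 ← occupied
  → r_2 = 0.4141
beam 3: φ=180°, α=15°
  dir = (cos 15°, sin 15°) = (0.9659, 0.2588); from cell (2,4)
  next x-line at t=0.4762, next y-line at t=2.3182; Δt_x=1.0353, Δt_y=3.8637
    x: enter (3,4) at t=0.4762
    x: enter (4,4) at t=1.5115
    y: enter (4,5) at t=2.3182
    x: enter (5,5) at t=2.5468 ← occupied
  → r_3 = 2.5468
beam 4: φ=270°, α=105°
  dir = (cos 105°, sin 105°) = (-0.2588, 0.9659); from cell (2,4)
  next x-line at t=2.0864, next y-line at t=0.6212; Δt_x=3.8637, Δt_y=1.0353
    y: enter (2,5) at t=0.6212
    y: enter (2,6) at t=1.6564
    x: enter (1,6) at t=2.0864
    y: enter (1,7) at t=2.6917 ← occupied
  → r_4 = 2.6917

ranges = [1.5943, 0.4141, 2.5468, 2.6917]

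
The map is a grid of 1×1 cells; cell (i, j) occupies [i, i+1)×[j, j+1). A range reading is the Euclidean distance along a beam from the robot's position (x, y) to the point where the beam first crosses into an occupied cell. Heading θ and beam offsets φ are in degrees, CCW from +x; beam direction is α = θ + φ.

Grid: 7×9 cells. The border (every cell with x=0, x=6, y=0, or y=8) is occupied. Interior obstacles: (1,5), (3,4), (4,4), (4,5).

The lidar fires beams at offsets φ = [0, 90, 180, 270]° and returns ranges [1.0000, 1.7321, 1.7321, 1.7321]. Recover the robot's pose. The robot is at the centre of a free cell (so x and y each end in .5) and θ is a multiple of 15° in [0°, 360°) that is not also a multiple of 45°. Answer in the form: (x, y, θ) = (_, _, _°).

Enumerate (i+0.5, j+0.5, θ) over the 31 free cells and 16 admissible headings. For each, cast all 4 beams and compare to the given ranges.
  (5.5, 5.5, 60°): beam 2 = 0.5774 ≠ 1.7321 ✗
  (5.5, 7.5, 255°): beam 1 = 1.9319 ≠ 1.0000 ✗
  (1.5, 6.5, 30°): beam 1 = 3.0000 ≠ 1.0000 ✗
  (3.5, 1.5, 30°): beam 1 = 2.8868 ≠ 1.0000 ✗
  (4.5, 7.5, 330°): beam 1 = 1.7321 ≠ 1.0000 ✗
  …
  (2.5, 6.5, 240°): r_1=1.0000, r_2=1.7321, r_3=1.7321, r_4=1.7321 — all match ✓
No second candidate reproduces the full scan.

(x, y, θ) = (2.5, 6.5, 240°)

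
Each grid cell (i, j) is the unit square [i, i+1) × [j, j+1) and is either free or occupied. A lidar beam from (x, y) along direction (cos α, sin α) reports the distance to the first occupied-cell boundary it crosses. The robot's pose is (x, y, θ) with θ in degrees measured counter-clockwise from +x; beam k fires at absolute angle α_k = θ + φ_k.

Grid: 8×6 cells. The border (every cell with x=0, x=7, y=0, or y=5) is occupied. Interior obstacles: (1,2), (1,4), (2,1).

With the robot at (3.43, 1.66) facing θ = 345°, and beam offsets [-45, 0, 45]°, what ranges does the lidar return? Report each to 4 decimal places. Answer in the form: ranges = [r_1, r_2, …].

beam 1: φ=-45°, α=300°
  direction (0.5000, -0.8660); cell (3,1); t to first gridline: x 1.1400, y 0.7621 (then +2.0000 / +1.1547)
    (3,0) via y @ 0.7621  # hit
  → r_1 = 0.7621
beam 2: φ=0°, α=345°
  direction (0.9659, -0.2588); cell (3,1); t to first gridline: x 0.5901, y 2.5500 (then +1.0353 / +3.8637)
    (4,1) via x @ 0.5901
    (5,1) via x @ 1.6254
    (5,0) via y @ 2.5500  # hit
  → r_2 = 2.5500
beam 3: φ=45°, α=30°
  direction (0.8660, 0.5000); cell (3,1); t to first gridline: x 0.6582, y 0.6800 (then +1.1547 / +2.0000)
    (4,1) via x @ 0.6582
    (4,2) via y @ 0.6800
    (5,2) via x @ 1.8129
    (5,3) via y @ 2.6800
    (6,3) via x @ 2.9676
    (7,3) via x @ 4.1223  # hit
  → r_3 = 4.1223

ranges = [0.7621, 2.5500, 4.1223]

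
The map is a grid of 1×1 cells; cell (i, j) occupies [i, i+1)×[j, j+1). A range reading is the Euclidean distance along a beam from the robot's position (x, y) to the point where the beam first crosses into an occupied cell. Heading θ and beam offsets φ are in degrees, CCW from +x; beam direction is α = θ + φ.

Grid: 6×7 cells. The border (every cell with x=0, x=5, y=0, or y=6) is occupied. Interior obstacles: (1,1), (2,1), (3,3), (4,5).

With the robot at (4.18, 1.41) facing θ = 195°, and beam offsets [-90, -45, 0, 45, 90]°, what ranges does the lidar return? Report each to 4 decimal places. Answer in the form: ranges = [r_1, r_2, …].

ranges = [1.6461, 3.6719, 1.2216, 0.4734, 0.4245]

beam 1: φ=-90°, α=105°
  dir = (cos 105°, sin 105°) = (-0.2588, 0.9659); from cell (4,1)
  next x-line at t=0.6955, next y-line at t=0.6108; Δt_x=3.8637, Δt_y=1.0353
    y: enter (4,2) at t=0.6108
    x: enter (3,2) at t=0.6955
    y: enter (3,3) at t=1.6461 ← occupied
  → r_1 = 1.6461
beam 2: φ=-45°, α=150°
  dir = (cos 150°, sin 150°) = (-0.8660, 0.5000); from cell (4,1)
  next x-line at t=0.2078, next y-line at t=1.1800; Δt_x=1.1547, Δt_y=2.0000
    x: enter (3,1) at t=0.2078
    y: enter (3,2) at t=1.1800
    x: enter (2,2) at t=1.3625
    x: enter (1,2) at t=2.5172
    y: enter (1,3) at t=3.1800
    x: enter (0,3) at t=3.6719 ← occupied
  → r_2 = 3.6719
beam 3: φ=0°, α=195°
  dir = (cos 195°, sin 195°) = (-0.9659, -0.2588); from cell (4,1)
  next x-line at t=0.1863, next y-line at t=1.5841; Δt_x=1.0353, Δt_y=3.8637
    x: enter (3,1) at t=0.1863
    x: enter (2,1) at t=1.2216 ← occupied
  → r_3 = 1.2216
beam 4: φ=45°, α=240°
  dir = (cos 240°, sin 240°) = (-0.5000, -0.8660); from cell (4,1)
  next x-line at t=0.3600, next y-line at t=0.4734; Δt_x=2.0000, Δt_y=1.1547
    x: enter (3,1) at t=0.3600
    y: enter (3,0) at t=0.4734 ← occupied
  → r_4 = 0.4734
beam 5: φ=90°, α=285°
  dir = (cos 285°, sin 285°) = (0.2588, -0.9659); from cell (4,1)
  next x-line at t=3.1682, next y-line at t=0.4245; Δt_x=3.8637, Δt_y=1.0353
    y: enter (4,0) at t=0.4245 ← occupied
  → r_5 = 0.4245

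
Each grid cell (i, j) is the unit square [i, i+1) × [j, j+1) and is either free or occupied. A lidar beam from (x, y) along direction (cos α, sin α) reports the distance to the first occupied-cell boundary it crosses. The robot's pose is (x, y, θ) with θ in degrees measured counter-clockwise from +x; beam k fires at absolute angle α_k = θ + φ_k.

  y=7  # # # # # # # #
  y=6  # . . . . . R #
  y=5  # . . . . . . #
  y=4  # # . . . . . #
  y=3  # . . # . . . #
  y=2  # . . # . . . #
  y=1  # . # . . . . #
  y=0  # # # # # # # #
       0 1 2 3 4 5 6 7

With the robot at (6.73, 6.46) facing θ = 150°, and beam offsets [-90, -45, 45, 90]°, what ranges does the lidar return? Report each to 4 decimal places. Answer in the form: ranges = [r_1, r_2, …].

ranges = [0.5400, 0.5590, 5.6410, 6.3047]

beam 1: φ=-90°, α=60°
  dir = (cos 60°, sin 60°) = (0.5000, 0.8660); from cell (6,6)
  next x-line at t=0.5400, next y-line at t=0.6235; Δt_x=2.0000, Δt_y=1.1547
    x: enter (7,6) at t=0.5400 ← occupied
  → r_1 = 0.5400
beam 2: φ=-45°, α=105°
  dir = (cos 105°, sin 105°) = (-0.2588, 0.9659); from cell (6,6)
  next x-line at t=2.8205, next y-line at t=0.5590; Δt_x=3.8637, Δt_y=1.0353
    y: enter (6,7) at t=0.5590 ← occupied
  → r_2 = 0.5590
beam 3: φ=45°, α=195°
  dir = (cos 195°, sin 195°) = (-0.9659, -0.2588); from cell (6,6)
  next x-line at t=0.7558, next y-line at t=1.7773; Δt_x=1.0353, Δt_y=3.8637
    x: enter (5,6) at t=0.7558
    y: enter (5,5) at t=1.7773
    x: enter (4,5) at t=1.7910
    x: enter (3,5) at t=2.8263
    x: enter (2,5) at t=3.8616
    x: enter (1,5) at t=4.8969
    y: enter (1,4) at t=5.6410 ← occupied
  → r_3 = 5.6410
beam 4: φ=90°, α=240°
  dir = (cos 240°, sin 240°) = (-0.5000, -0.8660); from cell (6,6)
  next x-line at t=1.4600, next y-line at t=0.5312; Δt_x=2.0000, Δt_y=1.1547
    y: enter (6,5) at t=0.5312
    x: enter (5,5) at t=1.4600
    y: enter (5,4) at t=1.6859
    y: enter (5,3) at t=2.8406
    x: enter (4,3) at t=3.4600
    y: enter (4,2) at t=3.9953
    y: enter (4,1) at t=5.1500
    x: enter (3,1) at t=5.4600
    y: enter (3,0) at t=6.3047 ← occupied
  → r_4 = 6.3047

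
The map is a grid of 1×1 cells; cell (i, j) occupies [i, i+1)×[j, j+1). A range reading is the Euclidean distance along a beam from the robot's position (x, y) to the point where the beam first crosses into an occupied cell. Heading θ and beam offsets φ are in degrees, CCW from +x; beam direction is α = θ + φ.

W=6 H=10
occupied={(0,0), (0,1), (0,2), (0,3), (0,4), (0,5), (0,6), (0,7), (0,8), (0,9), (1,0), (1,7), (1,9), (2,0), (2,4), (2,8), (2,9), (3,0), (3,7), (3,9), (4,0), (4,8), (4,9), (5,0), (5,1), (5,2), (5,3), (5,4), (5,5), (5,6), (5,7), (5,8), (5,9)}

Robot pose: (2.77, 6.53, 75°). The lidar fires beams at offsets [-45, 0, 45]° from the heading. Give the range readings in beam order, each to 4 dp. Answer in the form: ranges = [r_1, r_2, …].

ranges = [0.9400, 0.8887, 1.5400]

beam 1: φ=-45°, α=30°
  cosα=0.8660 sinα=0.5000 | (2,6) | tMaxX 0.2656 tMaxY 0.9400 | tΔX 1.1547 tΔY 2.0000
    t=0.2656 [x] (3,6)
    t=0.9400 [y] (3,7) — stop
  → r_1 = 0.9400
beam 2: φ=0°, α=75°
  cosα=0.2588 sinα=0.9659 | (2,6) | tMaxX 0.8887 tMaxY 0.4866 | tΔX 3.8637 tΔY 1.0353
    t=0.4866 [y] (2,7)
    t=0.8887 [x] (3,7) — stop
  → r_2 = 0.8887
beam 3: φ=45°, α=120°
  cosα=-0.5000 sinα=0.8660 | (2,6) | tMaxX 1.5400 tMaxY 0.5427 | tΔX 2.0000 tΔY 1.1547
    t=0.5427 [y] (2,7)
    t=1.5400 [x] (1,7) — stop
  → r_3 = 1.5400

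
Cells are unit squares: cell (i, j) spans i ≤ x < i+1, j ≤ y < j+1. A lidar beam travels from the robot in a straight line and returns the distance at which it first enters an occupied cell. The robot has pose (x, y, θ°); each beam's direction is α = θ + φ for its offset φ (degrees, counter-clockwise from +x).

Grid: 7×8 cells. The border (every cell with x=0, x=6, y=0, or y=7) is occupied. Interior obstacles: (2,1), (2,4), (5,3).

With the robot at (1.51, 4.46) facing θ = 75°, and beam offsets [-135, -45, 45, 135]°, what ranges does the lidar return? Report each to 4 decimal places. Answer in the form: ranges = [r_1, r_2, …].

ranges = [2.8406, 0.5658, 1.0200, 0.5889]

beam 1: φ=-135°, α=300°
  direction (0.5000, -0.8660); cell (1,4); t to first gridline: x 0.9800, y 0.5312 (then +2.0000 / +1.1547)
    (1,3) via y @ 0.5312
    (2,3) via x @ 0.9800
    (2,2) via y @ 1.6859
    (2,1) via y @ 2.8406  # hit
  → r_1 = 2.8406
beam 2: φ=-45°, α=30°
  direction (0.8660, 0.5000); cell (1,4); t to first gridline: x 0.5658, y 1.0800 (then +1.1547 / +2.0000)
    (2,4) via x @ 0.5658  # hit
  → r_2 = 0.5658
beam 3: φ=45°, α=120°
  direction (-0.5000, 0.8660); cell (1,4); t to first gridline: x 1.0200, y 0.6235 (then +2.0000 / +1.1547)
    (1,5) via y @ 0.6235
    (0,5) via x @ 1.0200  # hit
  → r_3 = 1.0200
beam 4: φ=135°, α=210°
  direction (-0.8660, -0.5000); cell (1,4); t to first gridline: x 0.5889, y 0.9200 (then +1.1547 / +2.0000)
    (0,4) via x @ 0.5889  # hit
  → r_4 = 0.5889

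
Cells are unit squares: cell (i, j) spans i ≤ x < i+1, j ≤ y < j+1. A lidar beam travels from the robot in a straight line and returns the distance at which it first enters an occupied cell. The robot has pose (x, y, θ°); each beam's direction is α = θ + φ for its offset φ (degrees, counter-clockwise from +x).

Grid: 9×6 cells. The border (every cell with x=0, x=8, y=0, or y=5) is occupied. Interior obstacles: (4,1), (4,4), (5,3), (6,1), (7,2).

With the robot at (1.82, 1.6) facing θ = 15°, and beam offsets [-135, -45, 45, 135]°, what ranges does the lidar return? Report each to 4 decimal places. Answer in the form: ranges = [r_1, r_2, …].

ranges = [0.6928, 1.2000, 3.9260, 0.9469]

beam 1: φ=-135°, α=240°
  dir = (cos 240°, sin 240°) = (-0.5000, -0.8660); from cell (1,1)
  next x-line at t=1.6400, next y-line at t=0.6928; Δt_x=2.0000, Δt_y=1.1547
    y: enter (1,0) at t=0.6928 ← occupied
  → r_1 = 0.6928
beam 2: φ=-45°, α=330°
  dir = (cos 330°, sin 330°) = (0.8660, -0.5000); from cell (1,1)
  next x-line at t=0.2078, next y-line at t=1.2000; Δt_x=1.1547, Δt_y=2.0000
    x: enter (2,1) at t=0.2078
    y: enter (2,0) at t=1.2000 ← occupied
  → r_2 = 1.2000
beam 3: φ=45°, α=60°
  dir = (cos 60°, sin 60°) = (0.5000, 0.8660); from cell (1,1)
  next x-line at t=0.3600, next y-line at t=0.4619; Δt_x=2.0000, Δt_y=1.1547
    x: enter (2,1) at t=0.3600
    y: enter (2,2) at t=0.4619
    y: enter (2,3) at t=1.6166
    x: enter (3,3) at t=2.3600
    y: enter (3,4) at t=2.7713
    y: enter (3,5) at t=3.9260 ← occupied
  → r_3 = 3.9260
beam 4: φ=135°, α=150°
  dir = (cos 150°, sin 150°) = (-0.8660, 0.5000); from cell (1,1)
  next x-line at t=0.9469, next y-line at t=0.8000; Δt_x=1.1547, Δt_y=2.0000
    y: enter (1,2) at t=0.8000
    x: enter (0,2) at t=0.9469 ← occupied
  → r_4 = 0.9469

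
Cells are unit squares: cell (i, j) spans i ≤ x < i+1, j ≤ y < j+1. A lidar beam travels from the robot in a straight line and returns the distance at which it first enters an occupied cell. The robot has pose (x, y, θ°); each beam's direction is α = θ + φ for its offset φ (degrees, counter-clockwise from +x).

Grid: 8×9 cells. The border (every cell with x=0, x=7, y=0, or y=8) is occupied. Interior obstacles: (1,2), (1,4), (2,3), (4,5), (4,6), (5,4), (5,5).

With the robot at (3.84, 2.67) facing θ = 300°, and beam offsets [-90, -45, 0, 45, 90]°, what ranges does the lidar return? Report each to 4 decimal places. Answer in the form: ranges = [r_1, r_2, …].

beam 1: φ=-90°, α=210°
  direction (-0.8660, -0.5000); cell (3,2); t to first gridline: x 0.9699, y 1.3400 (then +1.1547 / +2.0000)
    (2,2) via x @ 0.9699
    (2,1) via y @ 1.3400
    (1,1) via x @ 2.1246
    (0,1) via x @ 3.2793  # hit
  → r_1 = 3.2793
beam 2: φ=-45°, α=255°
  direction (-0.2588, -0.9659); cell (3,2); t to first gridline: x 3.2455, y 0.6936 (then +3.8637 / +1.0353)
    (3,1) via y @ 0.6936
    (3,0) via y @ 1.7289  # hit
  → r_2 = 1.7289
beam 3: φ=0°, α=300°
  direction (0.5000, -0.8660); cell (3,2); t to first gridline: x 0.3200, y 0.7736 (then +2.0000 / +1.1547)
    (4,2) via x @ 0.3200
    (4,1) via y @ 0.7736
    (4,0) via y @ 1.9283  # hit
  → r_3 = 1.9283
beam 4: φ=45°, α=345°
  direction (0.9659, -0.2588); cell (3,2); t to first gridline: x 0.1656, y 2.5887 (then +1.0353 / +3.8637)
    (4,2) via x @ 0.1656
    (5,2) via x @ 1.2009
    (6,2) via x @ 2.2362
    (6,1) via y @ 2.5887
    (7,1) via x @ 3.2715  # hit
  → r_4 = 3.2715
beam 5: φ=90°, α=30°
  direction (0.8660, 0.5000); cell (3,2); t to first gridline: x 0.1848, y 0.6600 (then +1.1547 / +2.0000)
    (4,2) via x @ 0.1848
    (4,3) via y @ 0.6600
    (5,3) via x @ 1.3395
    (6,3) via x @ 2.4942
    (6,4) via y @ 2.6600
    (7,4) via x @ 3.6489  # hit
  → r_5 = 3.6489

ranges = [3.2793, 1.7289, 1.9283, 3.2715, 3.6489]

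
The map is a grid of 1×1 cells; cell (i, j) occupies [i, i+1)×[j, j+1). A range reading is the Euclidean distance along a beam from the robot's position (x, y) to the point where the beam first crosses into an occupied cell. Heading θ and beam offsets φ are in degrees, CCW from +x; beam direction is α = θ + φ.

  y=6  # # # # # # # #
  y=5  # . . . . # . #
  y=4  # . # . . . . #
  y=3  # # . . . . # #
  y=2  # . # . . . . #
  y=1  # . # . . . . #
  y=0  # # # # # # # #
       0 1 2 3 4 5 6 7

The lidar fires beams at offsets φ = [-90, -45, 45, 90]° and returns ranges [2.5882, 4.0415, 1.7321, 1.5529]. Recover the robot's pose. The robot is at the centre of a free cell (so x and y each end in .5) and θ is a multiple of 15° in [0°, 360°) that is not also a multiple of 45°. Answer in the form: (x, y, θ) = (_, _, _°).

(x, y, θ) = (4.5, 2.5, 165°)

Enumerate (i+0.5, j+0.5, θ) over the 24 free cells and 16 admissible headings. For each, cast all 4 beams and compare to the given ranges.
  (1.5, 5.5, 60°): beam 1 = 1.0000 ≠ 2.5882 ✗
  (1.5, 5.5, 150°): beam 1 = 0.5774 ≠ 2.5882 ✗
  (3.5, 4.5, 210°): beam 1 = 1.7321 ≠ 2.5882 ✗
  (4.5, 2.5, 345°): beam 1 = 1.5529 ≠ 2.5882 ✗
  …
  (4.5, 2.5, 165°): r_1=2.5882, r_2=4.0415, r_3=1.7321, r_4=1.5529 — all match ✓
Unique over the lattice → pose = (4.5, 2.5, 165°).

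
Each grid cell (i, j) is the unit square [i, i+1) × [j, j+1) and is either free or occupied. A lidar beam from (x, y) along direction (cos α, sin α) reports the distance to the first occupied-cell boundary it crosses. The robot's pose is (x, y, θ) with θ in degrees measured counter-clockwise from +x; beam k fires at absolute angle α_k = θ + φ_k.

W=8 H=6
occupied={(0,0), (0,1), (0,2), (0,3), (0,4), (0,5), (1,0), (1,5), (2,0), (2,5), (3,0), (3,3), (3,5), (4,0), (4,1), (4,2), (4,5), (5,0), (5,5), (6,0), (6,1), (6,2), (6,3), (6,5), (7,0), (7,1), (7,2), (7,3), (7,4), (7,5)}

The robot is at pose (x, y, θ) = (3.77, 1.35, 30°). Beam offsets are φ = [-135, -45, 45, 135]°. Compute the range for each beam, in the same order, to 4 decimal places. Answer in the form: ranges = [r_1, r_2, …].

beam 1: φ=-135°, α=255°
  dir = (cos 255°, sin 255°) = (-0.2588, -0.9659); from cell (3,1)
  next x-line at t=2.9751, next y-line at t=0.3623; Δt_x=3.8637, Δt_y=1.0353
    y: enter (3,0) at t=0.3623 ← occupied
  → r_1 = 0.3623
beam 2: φ=-45°, α=345°
  dir = (cos 345°, sin 345°) = (0.9659, -0.2588); from cell (3,1)
  next x-line at t=0.2381, next y-line at t=1.3523; Δt_x=1.0353, Δt_y=3.8637
    x: enter (4,1) at t=0.2381 ← occupied
  → r_2 = 0.2381
beam 3: φ=45°, α=75°
  dir = (cos 75°, sin 75°) = (0.2588, 0.9659); from cell (3,1)
  next x-line at t=0.8887, next y-line at t=0.6729; Δt_x=3.8637, Δt_y=1.0353
    y: enter (3,2) at t=0.6729
    x: enter (4,2) at t=0.8887 ← occupied
  → r_3 = 0.8887
beam 4: φ=135°, α=165°
  dir = (cos 165°, sin 165°) = (-0.9659, 0.2588); from cell (3,1)
  next x-line at t=0.7972, next y-line at t=2.5114; Δt_x=1.0353, Δt_y=3.8637
    x: enter (2,1) at t=0.7972
    x: enter (1,1) at t=1.8324
    y: enter (1,2) at t=2.5114
    x: enter (0,2) at t=2.8677 ← occupied
  → r_4 = 2.8677

ranges = [0.3623, 0.2381, 0.8887, 2.8677]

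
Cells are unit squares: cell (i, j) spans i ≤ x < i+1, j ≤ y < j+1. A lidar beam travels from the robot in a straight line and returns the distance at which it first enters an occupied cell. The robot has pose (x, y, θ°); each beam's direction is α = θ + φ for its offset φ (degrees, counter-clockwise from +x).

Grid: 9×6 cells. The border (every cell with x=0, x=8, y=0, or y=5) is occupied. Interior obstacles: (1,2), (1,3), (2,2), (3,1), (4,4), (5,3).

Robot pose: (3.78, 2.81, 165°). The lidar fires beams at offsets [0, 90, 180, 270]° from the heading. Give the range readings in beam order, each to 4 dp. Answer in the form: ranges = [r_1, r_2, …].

beam 1: φ=0°, α=165°
  dir = (cos 165°, sin 165°) = (-0.9659, 0.2588); from cell (3,2)
  next x-line at t=0.8075, next y-line at t=0.7341; Δt_x=1.0353, Δt_y=3.8637
    y: enter (3,3) at t=0.7341
    x: enter (2,3) at t=0.8075
    x: enter (1,3) at t=1.8428 ← occupied
  → r_1 = 1.8428
beam 2: φ=90°, α=255°
  dir = (cos 255°, sin 255°) = (-0.2588, -0.9659); from cell (3,2)
  next x-line at t=3.0137, next y-line at t=0.8386; Δt_x=3.8637, Δt_y=1.0353
    y: enter (3,1) at t=0.8386 ← occupied
  → r_2 = 0.8386
beam 3: φ=180°, α=345°
  dir = (cos 345°, sin 345°) = (0.9659, -0.2588); from cell (3,2)
  next x-line at t=0.2278, next y-line at t=3.1296; Δt_x=1.0353, Δt_y=3.8637
    x: enter (4,2) at t=0.2278
    x: enter (5,2) at t=1.2630
    x: enter (6,2) at t=2.2983
    y: enter (6,1) at t=3.1296
    x: enter (7,1) at t=3.3336
    x: enter (8,1) at t=4.3689 ← occupied
  → r_3 = 4.3689
beam 4: φ=270°, α=75°
  dir = (cos 75°, sin 75°) = (0.2588, 0.9659); from cell (3,2)
  next x-line at t=0.8500, next y-line at t=0.1967; Δt_x=3.8637, Δt_y=1.0353
    y: enter (3,3) at t=0.1967
    x: enter (4,3) at t=0.8500
    y: enter (4,4) at t=1.2320 ← occupied
  → r_4 = 1.2320

ranges = [1.8428, 0.8386, 4.3689, 1.2320]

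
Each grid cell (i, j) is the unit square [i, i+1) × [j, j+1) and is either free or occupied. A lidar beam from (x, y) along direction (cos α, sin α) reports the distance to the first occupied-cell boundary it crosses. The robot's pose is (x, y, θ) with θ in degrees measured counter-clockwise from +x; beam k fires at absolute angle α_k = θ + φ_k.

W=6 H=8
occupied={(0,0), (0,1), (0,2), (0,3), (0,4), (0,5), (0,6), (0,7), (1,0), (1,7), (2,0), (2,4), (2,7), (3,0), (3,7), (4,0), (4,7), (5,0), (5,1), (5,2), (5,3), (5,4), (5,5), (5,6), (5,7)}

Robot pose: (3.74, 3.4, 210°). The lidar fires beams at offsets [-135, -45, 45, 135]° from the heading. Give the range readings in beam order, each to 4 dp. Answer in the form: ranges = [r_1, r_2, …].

beam 1: φ=-135°, α=75°
  dir = (cos 75°, sin 75°) = (0.2588, 0.9659); from cell (3,3)
  next x-line at t=1.0046, next y-line at t=0.6212; Δt_x=3.8637, Δt_y=1.0353
    y: enter (3,4) at t=0.6212
    x: enter (4,4) at t=1.0046
    y: enter (4,5) at t=1.6564
    y: enter (4,6) at t=2.6917
    y: enter (4,7) at t=3.7270 ← occupied
  → r_1 = 3.7270
beam 2: φ=-45°, α=165°
  dir = (cos 165°, sin 165°) = (-0.9659, 0.2588); from cell (3,3)
  next x-line at t=0.7661, next y-line at t=2.3182; Δt_x=1.0353, Δt_y=3.8637
    x: enter (2,3) at t=0.7661
    x: enter (1,3) at t=1.8014
    y: enter (1,4) at t=2.3182
    x: enter (0,4) at t=2.8367 ← occupied
  → r_2 = 2.8367
beam 3: φ=45°, α=255°
  dir = (cos 255°, sin 255°) = (-0.2588, -0.9659); from cell (3,3)
  next x-line at t=2.8591, next y-line at t=0.4141; Δt_x=3.8637, Δt_y=1.0353
    y: enter (3,2) at t=0.4141
    y: enter (3,1) at t=1.4494
    y: enter (3,0) at t=2.4847 ← occupied
  → r_3 = 2.4847
beam 4: φ=135°, α=345°
  dir = (cos 345°, sin 345°) = (0.9659, -0.2588); from cell (3,3)
  next x-line at t=0.2692, next y-line at t=1.5455; Δt_x=1.0353, Δt_y=3.8637
    x: enter (4,3) at t=0.2692
    x: enter (5,3) at t=1.3044 ← occupied
  → r_4 = 1.3044

ranges = [3.7270, 2.8367, 2.4847, 1.3044]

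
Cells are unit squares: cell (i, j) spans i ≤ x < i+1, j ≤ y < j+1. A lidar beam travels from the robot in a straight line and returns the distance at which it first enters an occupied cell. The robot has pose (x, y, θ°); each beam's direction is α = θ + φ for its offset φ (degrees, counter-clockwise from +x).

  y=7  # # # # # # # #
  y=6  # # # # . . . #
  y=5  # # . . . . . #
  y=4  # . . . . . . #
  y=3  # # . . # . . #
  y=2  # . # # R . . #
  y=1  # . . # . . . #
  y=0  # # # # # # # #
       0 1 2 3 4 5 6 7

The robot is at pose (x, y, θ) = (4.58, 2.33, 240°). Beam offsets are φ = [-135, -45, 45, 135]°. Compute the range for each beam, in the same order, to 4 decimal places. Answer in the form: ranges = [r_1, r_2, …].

beam 1: φ=-135°, α=105°
  cosα=-0.2588 sinα=0.9659 | (4,2) | tMaxX 2.2409 tMaxY 0.6936 | tΔX 3.8637 tΔY 1.0353
    t=0.6936 [y] (4,3) — stop
  → r_1 = 0.6936
beam 2: φ=-45°, α=195°
  cosα=-0.9659 sinα=-0.2588 | (4,2) | tMaxX 0.6005 tMaxY 1.2750 | tΔX 1.0353 tΔY 3.8637
    t=0.6005 [x] (3,2) — stop
  → r_2 = 0.6005
beam 3: φ=45°, α=285°
  cosα=0.2588 sinα=-0.9659 | (4,2) | tMaxX 1.6228 tMaxY 0.3416 | tΔX 3.8637 tΔY 1.0353
    t=0.3416 [y] (4,1)
    t=1.3769 [y] (4,0) — stop
  → r_3 = 1.3769
beam 4: φ=135°, α=15°
  cosα=0.9659 sinα=0.2588 | (4,2) | tMaxX 0.4348 tMaxY 2.5887 | tΔX 1.0353 tΔY 3.8637
    t=0.4348 [x] (5,2)
    t=1.4701 [x] (6,2)
    t=2.5054 [x] (7,2) — stop
  → r_4 = 2.5054

ranges = [0.6936, 0.6005, 1.3769, 2.5054]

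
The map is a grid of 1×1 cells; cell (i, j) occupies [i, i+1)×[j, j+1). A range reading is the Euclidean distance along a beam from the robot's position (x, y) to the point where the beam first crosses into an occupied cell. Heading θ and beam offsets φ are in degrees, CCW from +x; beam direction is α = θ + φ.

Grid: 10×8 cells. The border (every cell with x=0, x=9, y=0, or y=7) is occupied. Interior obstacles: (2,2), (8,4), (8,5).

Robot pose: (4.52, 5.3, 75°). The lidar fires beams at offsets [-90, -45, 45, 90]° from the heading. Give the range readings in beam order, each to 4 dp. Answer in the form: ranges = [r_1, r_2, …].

ranges = [3.6028, 3.4000, 1.9630, 3.6442]

beam 1: φ=-90°, α=345°
  d=(0.9659,-0.2588)  start (4,5)  tX=0.4969 tY=1.1591  stride 1/|dx|=1.0353 1/|dy|=3.8637
    cross x-line → (5,5), t=0.4969
    cross y-line → (5,4), t=1.1591
    cross x-line → (6,4), t=1.5322
    cross x-line → (7,4), t=2.5675
    cross x-line → (8,4), t=3.6028 (wall)
  → r_1 = 3.6028
beam 2: φ=-45°, α=30°
  d=(0.8660,0.5000)  start (4,5)  tX=0.5543 tY=1.4000  stride 1/|dx|=1.1547 1/|dy|=2.0000
    cross x-line → (5,5), t=0.5543
    cross y-line → (5,6), t=1.4000
    cross x-line → (6,6), t=1.7090
    cross x-line → (7,6), t=2.8637
    cross y-line → (7,7), t=3.4000 (wall)
  → r_2 = 3.4000
beam 3: φ=45°, α=120°
  d=(-0.5000,0.8660)  start (4,5)  tX=1.0400 tY=0.8083  stride 1/|dx|=2.0000 1/|dy|=1.1547
    cross y-line → (4,6), t=0.8083
    cross x-line → (3,6), t=1.0400
    cross y-line → (3,7), t=1.9630 (wall)
  → r_3 = 1.9630
beam 4: φ=90°, α=165°
  d=(-0.9659,0.2588)  start (4,5)  tX=0.5383 tY=2.7046  stride 1/|dx|=1.0353 1/|dy|=3.8637
    cross x-line → (3,5), t=0.5383
    cross x-line → (2,5), t=1.5736
    cross x-line → (1,5), t=2.6089
    cross y-line → (1,6), t=2.7046
    cross x-line → (0,6), t=3.6442 (wall)
  → r_4 = 3.6442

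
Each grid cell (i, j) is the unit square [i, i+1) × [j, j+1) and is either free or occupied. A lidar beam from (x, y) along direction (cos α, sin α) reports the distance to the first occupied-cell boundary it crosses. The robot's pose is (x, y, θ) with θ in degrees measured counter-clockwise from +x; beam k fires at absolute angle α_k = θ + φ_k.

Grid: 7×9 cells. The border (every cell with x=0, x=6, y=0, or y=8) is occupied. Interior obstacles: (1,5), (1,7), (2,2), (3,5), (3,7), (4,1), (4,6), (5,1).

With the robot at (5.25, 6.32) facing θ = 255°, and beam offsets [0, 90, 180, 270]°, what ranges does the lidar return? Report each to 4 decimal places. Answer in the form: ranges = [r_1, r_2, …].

beam 1: φ=0°, α=255°
  d=(-0.2588,-0.9659)  start (5,6)  tX=0.9659 tY=0.3313  stride 1/|dx|=3.8637 1/|dy|=1.0353
    cross y-line → (5,5), t=0.3313
    cross x-line → (4,5), t=0.9659
    cross y-line → (4,4), t=1.3666
    cross y-line → (4,3), t=2.4018
    cross y-line → (4,2), t=3.4371
    cross y-line → (4,1), t=4.4724 (wall)
  → r_1 = 4.4724
beam 2: φ=90°, α=345°
  d=(0.9659,-0.2588)  start (5,6)  tX=0.7765 tY=1.2364  stride 1/|dx|=1.0353 1/|dy|=3.8637
    cross x-line → (6,6), t=0.7765 (wall)
  → r_2 = 0.7765
beam 3: φ=180°, α=75°
  d=(0.2588,0.9659)  start (5,6)  tX=2.8978 tY=0.7040  stride 1/|dx|=3.8637 1/|dy|=1.0353
    cross y-line → (5,7), t=0.7040
    cross y-line → (5,8), t=1.7393 (wall)
  → r_3 = 1.7393
beam 4: φ=270°, α=165°
  d=(-0.9659,0.2588)  start (5,6)  tX=0.2588 tY=2.6273  stride 1/|dx|=1.0353 1/|dy|=3.8637
    cross x-line → (4,6), t=0.2588 (wall)
  → r_4 = 0.2588

ranges = [4.4724, 0.7765, 1.7393, 0.2588]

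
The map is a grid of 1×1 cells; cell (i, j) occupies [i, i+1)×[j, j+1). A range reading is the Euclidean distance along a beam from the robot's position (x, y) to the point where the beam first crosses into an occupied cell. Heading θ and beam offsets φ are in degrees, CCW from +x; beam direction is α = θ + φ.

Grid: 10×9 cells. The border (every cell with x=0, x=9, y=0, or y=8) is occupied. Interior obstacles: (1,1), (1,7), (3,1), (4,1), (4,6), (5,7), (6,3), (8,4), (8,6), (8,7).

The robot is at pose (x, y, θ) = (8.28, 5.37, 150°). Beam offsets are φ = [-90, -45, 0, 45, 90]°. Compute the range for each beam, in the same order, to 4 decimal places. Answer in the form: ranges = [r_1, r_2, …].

ranges = [0.7275, 0.6522, 3.2600, 7.5368, 0.4272]

beam 1: φ=-90°, α=60°
  cosα=0.5000 sinα=0.8660 | (8,5) | tMaxX 1.4400 tMaxY 0.7275 | tΔX 2.0000 tΔY 1.1547
    t=0.7275 [y] (8,6) — stop
  → r_1 = 0.7275
beam 2: φ=-45°, α=105°
  cosα=-0.2588 sinα=0.9659 | (8,5) | tMaxX 1.0818 tMaxY 0.6522 | tΔX 3.8637 tΔY 1.0353
    t=0.6522 [y] (8,6) — stop
  → r_2 = 0.6522
beam 3: φ=0°, α=150°
  cosα=-0.8660 sinα=0.5000 | (8,5) | tMaxX 0.3233 tMaxY 1.2600 | tΔX 1.1547 tΔY 2.0000
    t=0.3233 [x] (7,5)
    t=1.2600 [y] (7,6)
    t=1.4780 [x] (6,6)
    t=2.6327 [x] (5,6)
    t=3.2600 [y] (5,7) — stop
  → r_3 = 3.2600
beam 4: φ=45°, α=195°
  cosα=-0.9659 sinα=-0.2588 | (8,5) | tMaxX 0.2899 tMaxY 1.4296 | tΔX 1.0353 tΔY 3.8637
    t=0.2899 [x] (7,5)
    t=1.3252 [x] (6,5)
    t=1.4296 [y] (6,4)
    t=2.3604 [x] (5,4)
    t=3.3957 [x] (4,4)
    t=4.4310 [x] (3,4)
    t=5.2933 [y] (3,3)
    t=5.4663 [x] (2,3)
    t=6.5015 [x] (1,3)
    t=7.5368 [x] (0,3) — stop
  → r_4 = 7.5368
beam 5: φ=90°, α=240°
  cosα=-0.5000 sinα=-0.8660 | (8,5) | tMaxX 0.5600 tMaxY 0.4272 | tΔX 2.0000 tΔY 1.1547
    t=0.4272 [y] (8,4) — stop
  → r_5 = 0.4272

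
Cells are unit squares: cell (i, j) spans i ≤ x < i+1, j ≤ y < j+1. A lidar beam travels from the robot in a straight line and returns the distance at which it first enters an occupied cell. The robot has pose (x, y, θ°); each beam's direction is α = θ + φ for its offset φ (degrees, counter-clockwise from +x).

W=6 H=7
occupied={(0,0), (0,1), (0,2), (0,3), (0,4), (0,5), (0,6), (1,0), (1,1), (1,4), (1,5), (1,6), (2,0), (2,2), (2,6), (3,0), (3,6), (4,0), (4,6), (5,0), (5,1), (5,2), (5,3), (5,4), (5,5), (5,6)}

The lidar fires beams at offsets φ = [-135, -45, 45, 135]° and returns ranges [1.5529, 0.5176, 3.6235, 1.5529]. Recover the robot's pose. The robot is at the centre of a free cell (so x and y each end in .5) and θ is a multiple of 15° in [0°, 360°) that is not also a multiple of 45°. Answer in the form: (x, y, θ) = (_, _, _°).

(x, y, θ) = (4.5, 2.5, 60°)

Candidates: 16 free-cell centres × 16 headings = 256 poses. Raycast each; keep the one whose scan matches to 4 dp.
  (3.5, 3.5, 15°): beam 1 = 1.0000 ≠ 1.5529 ✗
  (2.5, 4.5, 165°): beam 1 = 2.8868 ≠ 1.5529 ✗
  (2.5, 1.5, 120°): beam 1 = 1.9319 ≠ 1.5529 ✗
  …
  (4.5, 2.5, 60°): r_1=1.5529, r_2=0.5176, r_3=3.6235, r_4=1.5529 — all match ✓
Unique over the lattice → pose = (4.5, 2.5, 60°).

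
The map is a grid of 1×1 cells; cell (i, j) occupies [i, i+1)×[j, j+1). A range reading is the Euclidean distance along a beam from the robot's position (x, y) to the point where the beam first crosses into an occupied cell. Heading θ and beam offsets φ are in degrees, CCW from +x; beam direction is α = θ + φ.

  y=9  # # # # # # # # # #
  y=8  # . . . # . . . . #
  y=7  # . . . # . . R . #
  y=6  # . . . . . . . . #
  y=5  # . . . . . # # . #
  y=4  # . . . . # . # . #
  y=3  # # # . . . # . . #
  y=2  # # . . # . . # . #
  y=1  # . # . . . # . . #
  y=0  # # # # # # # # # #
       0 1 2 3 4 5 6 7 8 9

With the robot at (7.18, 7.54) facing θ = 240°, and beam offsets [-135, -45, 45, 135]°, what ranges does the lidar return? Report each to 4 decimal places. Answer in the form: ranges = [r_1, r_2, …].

ranges = [1.5115, 6.3980, 1.5943, 1.8842]

beam 1: φ=-135°, α=105°
  cosα=-0.2588 sinα=0.9659 | (7,7) | tMaxX 0.6955 tMaxY 0.4762 | tΔX 3.8637 tΔY 1.0353
    t=0.4762 [y] (7,8)
    t=0.6955 [x] (6,8)
    t=1.5115 [y] (6,9) — stop
  → r_1 = 1.5115
beam 2: φ=-45°, α=195°
  cosα=-0.9659 sinα=-0.2588 | (7,7) | tMaxX 0.1863 tMaxY 2.0864 | tΔX 1.0353 tΔY 3.8637
    t=0.1863 [x] (6,7)
    t=1.2216 [x] (5,7)
    t=2.0864 [y] (5,6)
    t=2.2569 [x] (4,6)
    t=3.2922 [x] (3,6)
    t=4.3275 [x] (2,6)
    t=5.3627 [x] (1,6)
    t=5.9501 [y] (1,5)
    t=6.3980 [x] (0,5) — stop
  → r_2 = 6.3980
beam 3: φ=45°, α=285°
  cosα=0.2588 sinα=-0.9659 | (7,7) | tMaxX 3.1682 tMaxY 0.5590 | tΔX 3.8637 tΔY 1.0353
    t=0.5590 [y] (7,6)
    t=1.5943 [y] (7,5) — stop
  → r_3 = 1.5943
beam 4: φ=135°, α=15°
  cosα=0.9659 sinα=0.2588 | (7,7) | tMaxX 0.8489 tMaxY 1.7773 | tΔX 1.0353 tΔY 3.8637
    t=0.8489 [x] (8,7)
    t=1.7773 [y] (8,8)
    t=1.8842 [x] (9,8) — stop
  → r_4 = 1.8842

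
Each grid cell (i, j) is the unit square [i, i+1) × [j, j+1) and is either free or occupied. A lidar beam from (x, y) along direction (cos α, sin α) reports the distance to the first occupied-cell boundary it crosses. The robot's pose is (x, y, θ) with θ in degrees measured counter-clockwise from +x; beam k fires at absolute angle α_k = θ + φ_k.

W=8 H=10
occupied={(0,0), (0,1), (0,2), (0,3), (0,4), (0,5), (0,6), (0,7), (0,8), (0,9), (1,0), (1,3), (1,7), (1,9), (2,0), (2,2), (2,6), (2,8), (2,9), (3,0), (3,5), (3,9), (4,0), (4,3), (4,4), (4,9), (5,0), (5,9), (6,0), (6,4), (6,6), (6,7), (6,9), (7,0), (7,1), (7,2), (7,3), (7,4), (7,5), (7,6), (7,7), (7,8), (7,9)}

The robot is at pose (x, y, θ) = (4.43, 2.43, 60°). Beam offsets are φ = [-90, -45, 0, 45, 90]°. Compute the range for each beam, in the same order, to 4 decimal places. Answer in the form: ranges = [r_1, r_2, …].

beam 1: φ=-90°, α=330°
  cosα=0.8660 sinα=-0.5000 | (4,2) | tMaxX 0.6582 tMaxY 0.8600 | tΔX 1.1547 tΔY 2.0000
    t=0.6582 [x] (5,2)
    t=0.8600 [y] (5,1)
    t=1.8129 [x] (6,1)
    t=2.8600 [y] (6,0) — stop
  → r_1 = 2.8600
beam 2: φ=-45°, α=15°
  cosα=0.9659 sinα=0.2588 | (4,2) | tMaxX 0.5901 tMaxY 2.2023 | tΔX 1.0353 tΔY 3.8637
    t=0.5901 [x] (5,2)
    t=1.6254 [x] (6,2)
    t=2.2023 [y] (6,3)
    t=2.6607 [x] (7,3) — stop
  → r_2 = 2.6607
beam 3: φ=0°, α=60°
  cosα=0.5000 sinα=0.8660 | (4,2) | tMaxX 1.1400 tMaxY 0.6582 | tΔX 2.0000 tΔY 1.1547
    t=0.6582 [y] (4,3) — stop
  → r_3 = 0.6582
beam 4: φ=45°, α=105°
  cosα=-0.2588 sinα=0.9659 | (4,2) | tMaxX 1.6614 tMaxY 0.5901 | tΔX 3.8637 tΔY 1.0353
    t=0.5901 [y] (4,3) — stop
  → r_4 = 0.5901
beam 5: φ=90°, α=150°
  cosα=-0.8660 sinα=0.5000 | (4,2) | tMaxX 0.4965 tMaxY 1.1400 | tΔX 1.1547 tΔY 2.0000
    t=0.4965 [x] (3,2)
    t=1.1400 [y] (3,3)
    t=1.6512 [x] (2,3)
    t=2.8059 [x] (1,3) — stop
  → r_5 = 2.8059

ranges = [2.8600, 2.6607, 0.6582, 0.5901, 2.8059]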